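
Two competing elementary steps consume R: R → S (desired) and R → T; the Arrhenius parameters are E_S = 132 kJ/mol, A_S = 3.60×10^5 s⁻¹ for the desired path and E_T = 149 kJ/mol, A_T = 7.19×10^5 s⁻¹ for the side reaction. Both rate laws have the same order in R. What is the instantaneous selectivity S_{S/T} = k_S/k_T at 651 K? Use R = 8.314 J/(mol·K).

Since both paths have the same order in R, the concentration cancels and S_{S/T} = k_S/k_T = (A_S/A_T)·exp[(E_T−E_S)/(RT)].
(E_T−E_S)/(RT) = (149−132)×10³/(8.314×651) = 17000/5412 = 3.141.
k_S/k_T = (3.60×10^5/7.19×10^5)·exp(3.141) = 0.5007 × 23.13 = 11.6.
Since E_S < E_T, lowering the temperature improves selectivity toward S.

11.6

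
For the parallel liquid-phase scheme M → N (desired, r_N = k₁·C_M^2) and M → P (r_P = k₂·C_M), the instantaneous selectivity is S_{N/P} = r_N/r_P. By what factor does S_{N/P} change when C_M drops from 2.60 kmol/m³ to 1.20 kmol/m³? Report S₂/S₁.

0.462

S_{N/P} = (k₁/k₂)·C_M, so S₂/S₁ = (C_{M,2}/C_{M,1}).
= 1.20/2.60 = 0.462.
Selectivity toward N falls as C_M falls — high-concentration operation is favoured.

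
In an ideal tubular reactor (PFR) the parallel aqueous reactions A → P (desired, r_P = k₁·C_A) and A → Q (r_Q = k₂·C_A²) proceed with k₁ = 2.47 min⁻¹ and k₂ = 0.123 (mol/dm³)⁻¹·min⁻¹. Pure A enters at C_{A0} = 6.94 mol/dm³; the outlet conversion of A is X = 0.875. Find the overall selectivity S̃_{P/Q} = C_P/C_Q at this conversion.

5.32

C_A = C_{A0}(1−X) = 0.8675 mol/dm³.
Along a PFR/batch, dC_P/dC_A = −r_P/(r_P+r_Q) = −k₁/(k₁+k₂·C_A).
Integrating from C_{A0} to C_A: C_P = (2.47/0.123)·ln[(2.47+0.123·6.94)/(2.47+0.123·0.868)] = 20.08·ln(3.324/2.577) = 5.112 mol/dm³.
C_Q = (C_{A0}−C_A)−C_P = 0.9609 mol/dm³; S̃_{P/Q} = 5.112/0.9609 = 5.32.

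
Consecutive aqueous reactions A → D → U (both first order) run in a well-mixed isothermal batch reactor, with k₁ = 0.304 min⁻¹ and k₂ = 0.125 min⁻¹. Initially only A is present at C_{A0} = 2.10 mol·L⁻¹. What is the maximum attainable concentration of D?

Evaluating C_D at t_opt = ln(k₂/k₁)/(k₂−k₁) gives C_{D,max}/C_{A0} = (k₁/k₂)^[k₂/(k₂−k₁)].
= (0.304/0.125)^(0.125/(0.125−0.304)) = (2.432)^(-0.6983) = 0.5376.
C_{D,max} = 0.5376×2.10 = 1.13 mol·L⁻¹.

1.13 mol·L⁻¹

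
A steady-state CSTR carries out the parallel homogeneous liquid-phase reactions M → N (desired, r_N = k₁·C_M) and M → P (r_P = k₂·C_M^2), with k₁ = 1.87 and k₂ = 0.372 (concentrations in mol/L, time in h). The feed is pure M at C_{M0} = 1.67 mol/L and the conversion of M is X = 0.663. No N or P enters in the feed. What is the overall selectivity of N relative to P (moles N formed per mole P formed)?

8.93

Exit C_M = C_{M0}(1−X) = 1.67×0.337 = 0.5628 mol/L.
A CSTR operates uniformly at the exit composition, giving r_N = 1.052 and r_P = 0.1178 (each k·C_M^n at C_M = 0.5628).
Overall selectivity = C_N/C_P = r_Nτ/(r_Pτ) = r_N/r_P = 8.93.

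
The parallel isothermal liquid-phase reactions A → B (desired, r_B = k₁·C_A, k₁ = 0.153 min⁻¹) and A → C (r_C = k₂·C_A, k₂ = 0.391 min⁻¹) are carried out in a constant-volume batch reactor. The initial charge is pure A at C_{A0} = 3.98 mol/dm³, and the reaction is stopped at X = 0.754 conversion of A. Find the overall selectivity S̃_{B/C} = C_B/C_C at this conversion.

C_A = C_{A0}(1−X) = 0.9791 mol/dm³.
Both paths are first order in A, so the instantaneous fraction to B is constant: dC_B/d(−C_A) = k₁/(k₁+k₂) = 0.2812.
C_B = 0.2812·(C_{A0}−C_A) = 0.2812×3.001 = 0.844 mol/dm³.
C_C = (C_{A0}−C_A)−C_B = 2.157 mol/dm³; S̃_{B/C} = 0.8440/2.157 = 0.391.

0.391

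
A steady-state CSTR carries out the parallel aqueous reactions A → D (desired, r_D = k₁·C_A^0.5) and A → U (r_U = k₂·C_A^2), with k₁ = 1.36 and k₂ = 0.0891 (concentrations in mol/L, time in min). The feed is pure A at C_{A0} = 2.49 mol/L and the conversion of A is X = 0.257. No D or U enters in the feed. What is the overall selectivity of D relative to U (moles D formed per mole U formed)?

6.07

Exit C_A = C_{A0}(1−X) = 2.49×0.743 = 1.850 mol/L.
In a CSTR the entire volume is at exit conditions, so r_D = 1.36×1.850^0.5 = 1.850 and r_U = 0.0891×1.850^2 = 0.3050.
Overall selectivity = C_D/C_U = r_Dτ/(r_Uτ) = r_D/r_U = 6.07.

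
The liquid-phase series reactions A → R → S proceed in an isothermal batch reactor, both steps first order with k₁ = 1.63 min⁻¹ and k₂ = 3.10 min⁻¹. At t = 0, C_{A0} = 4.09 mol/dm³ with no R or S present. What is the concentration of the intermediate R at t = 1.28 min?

The intermediate concentration in a first-order A→B→C sequence is C_R = k₁C_{A0}(e^(−k₁t) − e^(−k₂t))/(k₂−k₁).
e^(−k₁t) = e^(−1.63×1.28) = e^(−2.086) = 0.1241; e^(−k₂t) = e^(−3.968) = 0.01891.
C_R = 1.63×4.09/(3.10−1.63) × (0.1241−0.01891) = 4.535×0.1052 = 0.4772 mol/dm³.

0.477 mol/dm³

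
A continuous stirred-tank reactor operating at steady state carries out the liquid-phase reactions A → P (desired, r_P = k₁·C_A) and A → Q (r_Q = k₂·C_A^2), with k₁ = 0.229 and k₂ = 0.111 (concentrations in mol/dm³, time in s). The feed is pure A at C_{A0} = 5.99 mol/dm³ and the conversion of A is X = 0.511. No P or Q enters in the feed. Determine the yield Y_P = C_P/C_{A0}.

Exit C_A = C_{A0}(1−X) = 5.99×0.489 = 2.929 mol/dm³.
In a CSTR the entire volume is at exit conditions, so r_P = 0.229×2.929 = 0.6708 and r_Q = 0.111×2.929^2 = 0.9523.
Fraction of consumed A going to P: r_P/(r_P+r_Q) = 0.4133.
C_P = 0.4133·C_{A0}·X = 0.4133×5.99×0.511 = 1.26 mol/dm³; Y_P = C_P/C_{A0} = 0.211.

0.211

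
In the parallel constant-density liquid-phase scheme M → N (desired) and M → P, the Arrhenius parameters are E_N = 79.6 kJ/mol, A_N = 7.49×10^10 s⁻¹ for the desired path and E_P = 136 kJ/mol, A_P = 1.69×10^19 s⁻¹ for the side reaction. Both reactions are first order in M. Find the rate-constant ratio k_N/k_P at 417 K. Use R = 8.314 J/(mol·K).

0.0515

k_N/k_P = (A_N/A_P)·exp[−(E_N−E_P)/(RT)] = (A_N/A_P)·exp[(E_P−E_N)/(RT)].
(E_P−E_N)/(RT) = (136−79.6)×10³/(8.314×417) = 56400/3467 = 16.27.
k_N/k_P = (7.49×10^10/1.69×10^19)·exp(16.27) = 4.432×10^-9 × 1.162×10^7 = 0.0515.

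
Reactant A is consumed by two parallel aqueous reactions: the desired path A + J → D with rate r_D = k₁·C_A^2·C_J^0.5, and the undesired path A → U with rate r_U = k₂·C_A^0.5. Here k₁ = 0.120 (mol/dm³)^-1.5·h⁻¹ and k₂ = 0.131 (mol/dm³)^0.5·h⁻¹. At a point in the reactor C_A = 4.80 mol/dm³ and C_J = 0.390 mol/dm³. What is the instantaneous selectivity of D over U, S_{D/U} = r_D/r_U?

S_{D/U} = r_D/r_U = (k₁·C_A^2·C_J^0.5)/(k₂·C_A^0.5) = (k₁/k₂)·C_A^1.5·C_J^0.5.
= (0.120×4.800^2×0.3900^0.5) / (0.131×4.800^0.5) = 1.727/0.2870 = 6.02.

6.02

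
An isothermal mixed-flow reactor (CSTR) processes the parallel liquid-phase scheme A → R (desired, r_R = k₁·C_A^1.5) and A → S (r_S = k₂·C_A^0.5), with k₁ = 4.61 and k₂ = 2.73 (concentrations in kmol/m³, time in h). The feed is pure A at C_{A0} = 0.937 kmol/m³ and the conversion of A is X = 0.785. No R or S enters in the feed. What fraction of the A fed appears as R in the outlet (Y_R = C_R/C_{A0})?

0.199

Exit C_A = C_{A0}(1−X) = 0.937×0.215 = 0.2015 kmol/m³.
Rates in a CSTR are evaluated at the outlet concentration: r_R = 4.61×0.2015^1.5 = 0.4168, r_S = 2.73×0.2015^0.5 = 1.225.
Fraction of consumed A going to R: r_R/(r_R+r_S) = 0.2538.
C_R = 0.2538·C_{A0}·X = 0.2538×0.937×0.785 = 0.187 kmol/m³; Y_R = C_R/C_{A0} = 0.199.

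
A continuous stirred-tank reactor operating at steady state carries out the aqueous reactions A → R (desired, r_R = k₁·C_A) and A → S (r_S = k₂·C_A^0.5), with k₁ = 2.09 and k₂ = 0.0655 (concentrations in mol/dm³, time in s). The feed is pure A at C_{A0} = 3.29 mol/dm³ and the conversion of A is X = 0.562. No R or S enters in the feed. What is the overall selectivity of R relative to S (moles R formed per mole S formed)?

Exit C_A = C_{A0}(1−X) = 3.29×0.438 = 1.441 mol/dm³.
A CSTR operates uniformly at the exit composition, giving r_R = 3.012 and r_S = 0.07863 (each k·C_A^n at C_A = 1.441).
Overall selectivity = C_R/C_S = r_Rτ/(r_Sτ) = r_R/r_S = 38.3.

38.3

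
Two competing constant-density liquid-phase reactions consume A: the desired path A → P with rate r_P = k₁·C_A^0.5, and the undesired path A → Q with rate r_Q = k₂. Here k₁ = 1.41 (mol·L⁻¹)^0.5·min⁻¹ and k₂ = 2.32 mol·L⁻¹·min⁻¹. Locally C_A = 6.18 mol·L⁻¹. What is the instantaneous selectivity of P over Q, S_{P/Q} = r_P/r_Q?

1.51

S_{P/Q} = r_P/r_Q = (k₁·C_A^0.5)/(k₂) = (k₁/k₂)·C_A^0.5.
= (1.41×6.180^0.5) / (2.32) = 3.505/2.320 = 1.51.
Since the desired path is higher order in A, keeping C_A high (PFR or concentrated feed) favours P.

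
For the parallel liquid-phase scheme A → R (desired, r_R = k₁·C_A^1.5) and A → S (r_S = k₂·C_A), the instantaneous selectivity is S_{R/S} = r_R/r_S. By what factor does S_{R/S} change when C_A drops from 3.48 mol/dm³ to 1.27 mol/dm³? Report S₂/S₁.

S_{R/S} = (k₁/k₂)·C_A^0.5, so S₂/S₁ = (C_{A,2}/C_{A,1})^0.5.
= (1.27/3.48)^0.5 = (0.3649)^0.5 = 0.604.
Selectivity toward R falls as C_A falls — high-concentration operation is favoured.

0.604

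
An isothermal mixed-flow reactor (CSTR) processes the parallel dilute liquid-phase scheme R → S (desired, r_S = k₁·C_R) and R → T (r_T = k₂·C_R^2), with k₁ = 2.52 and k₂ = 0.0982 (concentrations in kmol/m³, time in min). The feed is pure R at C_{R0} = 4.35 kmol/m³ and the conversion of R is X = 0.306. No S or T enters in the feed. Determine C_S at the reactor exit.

1.19 kmol/m³

Exit C_R = C_{R0}(1−X) = 4.35×0.694 = 3.019 kmol/m³.
A CSTR operates uniformly at the exit composition, giving r_S = 7.608 and r_T = 0.8950 (each k·C_R^n at C_R = 3.019).
Fraction of consumed R going to S: r_S/(r_S+r_T) = 0.8947.
C_S = 0.8947·C_{R0}·X = 0.8947×4.35×0.306 = 1.19 kmol/m³.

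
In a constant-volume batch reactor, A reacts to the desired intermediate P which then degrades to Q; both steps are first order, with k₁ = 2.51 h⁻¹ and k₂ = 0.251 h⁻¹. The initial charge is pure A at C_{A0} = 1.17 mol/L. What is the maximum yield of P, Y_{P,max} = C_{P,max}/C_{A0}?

0.774

For a first-order series the maximum intermediate yield is C_{P,max}/C_{A0} = (k₁/k₂)^[k₂/(k₂−k₁)].
= (2.51/0.251)^(0.251/(0.251−2.51)) = (10.00)^(-0.1111) = 0.7743.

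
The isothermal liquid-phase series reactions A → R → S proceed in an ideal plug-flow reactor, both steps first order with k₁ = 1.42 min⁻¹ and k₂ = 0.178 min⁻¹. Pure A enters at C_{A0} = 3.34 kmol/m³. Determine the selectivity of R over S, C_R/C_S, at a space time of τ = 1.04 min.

8.34

The intermediate concentration in a first-order A→B→C sequence is C_R = k₁C_{A0}(e^(−k₁τ) − e^(−k₂τ))/(k₂−k₁).
e^(−k₁τ) = e^(−1.42×1.04) = e^(−1.477) = 0.2284; e^(−k₂τ) = e^(−0.1851) = 0.8310.
C_R = 1.42×3.34/(0.178−1.42) × (0.2284−0.8310) = (-3.819)×(-0.6026) = 2.301 kmol/m³.
C_A = C_{A0}e^(−k₁τ) = 0.7627 kmol/m³, so C_S = C_{A0}−C_A−C_R = 0.2760 kmol/m³; C_R/C_S = 8.34.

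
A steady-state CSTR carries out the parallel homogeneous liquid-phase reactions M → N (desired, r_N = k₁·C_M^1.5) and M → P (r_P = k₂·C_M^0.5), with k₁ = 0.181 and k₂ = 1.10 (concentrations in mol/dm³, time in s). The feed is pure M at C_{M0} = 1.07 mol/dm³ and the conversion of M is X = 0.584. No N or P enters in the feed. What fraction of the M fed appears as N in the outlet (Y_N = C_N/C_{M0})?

0.0399

Exit C_M = C_{M0}(1−X) = 1.07×0.416 = 0.4451 mol/dm³.
A CSTR operates uniformly at the exit composition, giving r_N = 0.05375 and r_P = 0.7339 (each k·C_M^n at C_M = 0.4451).
Fraction of consumed M going to N: r_N/(r_N+r_P) = 0.06824.
C_N = 0.06824·C_{M0}·X = 0.06824×1.07×0.584 = 0.0426 mol/dm³; Y_N = C_N/C_{M0} = 0.0399.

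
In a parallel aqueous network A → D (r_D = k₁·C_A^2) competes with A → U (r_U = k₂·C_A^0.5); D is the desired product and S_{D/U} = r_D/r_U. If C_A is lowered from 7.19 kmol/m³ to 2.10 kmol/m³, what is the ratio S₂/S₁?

S_{D/U} = (k₁/k₂)·C_A^1.5, so S₂/S₁ = (C_{A,2}/C_{A,1})^1.5.
= (2.10/7.19)^1.5 = (0.2921)^1.5 = 0.158.

0.158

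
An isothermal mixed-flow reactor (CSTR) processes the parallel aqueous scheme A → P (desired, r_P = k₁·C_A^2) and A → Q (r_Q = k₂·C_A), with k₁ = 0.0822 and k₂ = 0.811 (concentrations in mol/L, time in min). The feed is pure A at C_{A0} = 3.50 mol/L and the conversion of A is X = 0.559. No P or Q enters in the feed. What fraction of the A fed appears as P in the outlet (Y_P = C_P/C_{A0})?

Exit C_A = C_{A0}(1−X) = 3.50×0.441 = 1.543 mol/L.
In a CSTR the entire volume is at exit conditions, so r_P = 0.0822×1.543^2 = 0.1958 and r_Q = 0.811×1.543 = 1.252.
Fraction of consumed A going to P: r_P/(r_P+r_Q) = 0.1353.
C_P = 0.1353·C_{A0}·X = 0.1353×3.50×0.559 = 0.265 mol/L; Y_P = C_P/C_{A0} = 0.0756.

0.0756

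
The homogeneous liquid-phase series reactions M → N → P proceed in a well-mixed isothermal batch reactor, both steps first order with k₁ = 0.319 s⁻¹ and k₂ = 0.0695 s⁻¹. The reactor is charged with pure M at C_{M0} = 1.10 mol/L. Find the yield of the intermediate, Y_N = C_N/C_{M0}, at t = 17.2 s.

0.382

Solving the coupled first-order balances gives C_N(t) = [k₁/(k₂−k₁)]·C_{M0}·(e^(−k₁t) − e^(−k₂t)).
e^(−k₁t) = e^(−0.319×17.2) = e^(−5.487) = 0.004141; e^(−k₂t) = e^(−1.195) = 0.3026.
C_N = 0.319×1.10/(0.0695−0.319) × (0.004141−0.3026) = (-1.406)×(-0.2984) = 0.4197 mol/L.
Y_N = C_N/C_{M0} = 0.4197/1.10 = 0.382.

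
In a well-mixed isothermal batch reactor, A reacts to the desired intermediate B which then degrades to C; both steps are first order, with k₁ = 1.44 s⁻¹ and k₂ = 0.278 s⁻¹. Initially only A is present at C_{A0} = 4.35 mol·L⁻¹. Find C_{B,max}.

2.93 mol·L⁻¹

At the optimum, C_{B,max}/C_{A0} = (k₁/k₂)^[k₂/(k₂−k₁)].
= (1.44/0.278)^(0.278/(0.278−1.44)) = (5.180)^(-0.2392) = 0.6747.
C_{B,max} = 0.6747×4.35 = 2.93 mol·L⁻¹.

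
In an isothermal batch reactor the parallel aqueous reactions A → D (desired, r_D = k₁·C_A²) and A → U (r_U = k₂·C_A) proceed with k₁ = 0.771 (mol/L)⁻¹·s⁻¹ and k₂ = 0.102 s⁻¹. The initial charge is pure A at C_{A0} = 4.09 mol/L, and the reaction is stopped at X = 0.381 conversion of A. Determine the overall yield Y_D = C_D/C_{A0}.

C_A = C_{A0}(1−X) = 2.532 mol/L.
Along a PFR/batch, dC_U/dC_A = −r_U/(r_D+r_U) = −k₂/(k₂+k₁·C_A).
Integrating from C_{A0} to C_A: C_U = (0.102/0.771)·ln[(0.102+0.771·4.09)/(0.102+0.771·2.53)] = 0.1323·ln(3.255/2.054) = 0.06093 mol/L.
Then C_D = (C_{A0}−C_A) − C_U = 1.558 − 0.06093 = 1.497 mol/L.
Y_D = C_D/C_{A0} = 1.497/4.09 = 0.366.

0.366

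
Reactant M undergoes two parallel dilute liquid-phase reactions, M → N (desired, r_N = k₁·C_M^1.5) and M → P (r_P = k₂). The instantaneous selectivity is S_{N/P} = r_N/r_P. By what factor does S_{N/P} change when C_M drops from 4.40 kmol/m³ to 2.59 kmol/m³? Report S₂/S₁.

0.452

S_{N/P} = (k₁/k₂)·C_M^1.5, so S₂/S₁ = (C_{M,2}/C_{M,1})^1.5.
= (2.59/4.40)^1.5 = (0.5886)^1.5 = 0.452.
Selectivity toward N falls as C_M falls — high-concentration operation is favoured.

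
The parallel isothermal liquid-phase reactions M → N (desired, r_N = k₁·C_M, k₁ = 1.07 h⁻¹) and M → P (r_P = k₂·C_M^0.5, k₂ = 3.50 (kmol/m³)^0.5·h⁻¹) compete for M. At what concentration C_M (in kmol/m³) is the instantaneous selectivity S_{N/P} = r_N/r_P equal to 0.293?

S_{N/P} = (k₁/k₂)·C_M^0.5 ⇒ C_M = (S·k₂/k₁)^(2).
= (0.293×3.50/1.07)^(2) = (0.9584)^(2) = 0.919 kmol/m³.

0.919 kmol/m³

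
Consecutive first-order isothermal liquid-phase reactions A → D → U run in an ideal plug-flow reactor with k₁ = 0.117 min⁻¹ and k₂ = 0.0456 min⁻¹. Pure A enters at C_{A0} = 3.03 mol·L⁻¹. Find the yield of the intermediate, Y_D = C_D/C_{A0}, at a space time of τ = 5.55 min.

For first-order series with pure A initially, C_D(τ) = k₁C_{A0}/(k₂−k₁)·(e^(−k₁τ) − e^(−k₂τ)).
e^(−k₁τ) = e^(−0.117×5.55) = e^(−0.6493) = 0.5224; e^(−k₂τ) = e^(−0.2531) = 0.7764.
C_D = 0.117×3.03/(0.0456−0.117) × (0.5224−0.7764) = (-4.965)×(-0.2540) = 1.261 mol·L⁻¹.
Y_D = C_D/C_{A0} = 1.261/3.03 = 0.416.

0.416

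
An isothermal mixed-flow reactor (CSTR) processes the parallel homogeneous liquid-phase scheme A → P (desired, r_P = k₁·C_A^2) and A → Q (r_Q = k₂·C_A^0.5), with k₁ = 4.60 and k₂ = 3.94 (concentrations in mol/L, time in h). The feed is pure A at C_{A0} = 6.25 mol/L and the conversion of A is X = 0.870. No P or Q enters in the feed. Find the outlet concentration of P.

Exit C_A = C_{A0}(1−X) = 6.25×0.130 = 0.8125 mol/L.
Rates in a CSTR are evaluated at the outlet concentration: r_P = 4.60×0.8125^2 = 3.037, r_Q = 3.94×0.8125^0.5 = 3.551.
Fraction of consumed A going to P: r_P/(r_P+r_Q) = 0.4609.
C_P = 0.4609·C_{A0}·X = 0.4609×6.25×0.870 = 2.51 mol/L.

2.51 mol/L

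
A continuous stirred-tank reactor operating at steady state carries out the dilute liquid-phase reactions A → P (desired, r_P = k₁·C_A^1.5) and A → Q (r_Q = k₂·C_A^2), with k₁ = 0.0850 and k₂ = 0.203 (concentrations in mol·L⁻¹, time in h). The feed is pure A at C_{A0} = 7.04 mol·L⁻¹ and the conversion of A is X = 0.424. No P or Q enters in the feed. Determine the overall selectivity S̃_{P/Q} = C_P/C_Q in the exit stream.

0.208

Exit C_A = C_{A0}(1−X) = 7.04×0.576 = 4.055 mol·L⁻¹.
Rates in a CSTR are evaluated at the outlet concentration: r_P = 0.0850×4.055^1.5 = 0.6941, r_Q = 0.203×4.055^2 = 3.338.
Overall selectivity = C_P/C_Q = r_Pτ/(r_Qτ) = r_P/r_Q = 0.208.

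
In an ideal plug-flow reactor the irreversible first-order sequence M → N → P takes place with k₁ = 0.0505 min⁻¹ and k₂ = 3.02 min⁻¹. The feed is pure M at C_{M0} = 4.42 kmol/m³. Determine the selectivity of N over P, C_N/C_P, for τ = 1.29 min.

For first-order series with pure M initially, C_N(τ) = k₁C_{M0}/(k₂−k₁)·(e^(−k₁τ) − e^(−k₂τ)).
e^(−k₁τ) = e^(−0.0505×1.29) = e^(−0.06515) = 0.9369; e^(−k₂τ) = e^(−3.896) = 0.02033.
C_N = 0.0505×4.42/(3.02−0.0505) × (0.9369−0.02033) = 0.07517×0.9166 = 0.06890 kmol/m³.
C_M = C_{M0}e^(−k₁τ) = 4.141 kmol/m³, so C_P = C_{M0}−C_M−C_N = 0.2099 kmol/m³; C_N/C_P = 0.328.

0.328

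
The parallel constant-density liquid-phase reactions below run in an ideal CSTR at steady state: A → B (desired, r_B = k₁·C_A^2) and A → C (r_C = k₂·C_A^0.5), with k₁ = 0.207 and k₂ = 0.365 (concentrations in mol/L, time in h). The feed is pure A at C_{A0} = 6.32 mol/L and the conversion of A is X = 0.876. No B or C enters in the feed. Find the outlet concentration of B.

1.56 mol/L

Exit C_A = C_{A0}(1−X) = 6.32×0.124 = 0.7837 mol/L.
A CSTR operates uniformly at the exit composition, giving r_B = 0.1271 and r_C = 0.3231 (each k·C_A^n at C_A = 0.7837).
Fraction of consumed A going to B: r_B/(r_B+r_C) = 0.2824.
C_B = 0.2824·C_{A0}·X = 0.2824×6.32×0.876 = 1.56 mol/L.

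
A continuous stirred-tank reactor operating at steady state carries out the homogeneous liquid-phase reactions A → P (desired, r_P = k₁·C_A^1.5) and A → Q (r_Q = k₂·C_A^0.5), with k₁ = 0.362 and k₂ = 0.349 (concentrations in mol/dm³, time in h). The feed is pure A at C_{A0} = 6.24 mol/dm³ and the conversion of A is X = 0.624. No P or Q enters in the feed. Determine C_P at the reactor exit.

2.76 mol/dm³

Exit C_A = C_{A0}(1−X) = 6.24×0.376 = 2.346 mol/dm³.
Rates in a CSTR are evaluated at the outlet concentration: r_P = 0.362×2.346^1.5 = 1.301, r_Q = 0.349×2.346^0.5 = 0.5346.
Fraction of consumed A going to P: r_P/(r_P+r_Q) = 0.7088.
C_P = 0.7088·C_{A0}·X = 0.7088×6.24×0.624 = 2.76 mol/dm³.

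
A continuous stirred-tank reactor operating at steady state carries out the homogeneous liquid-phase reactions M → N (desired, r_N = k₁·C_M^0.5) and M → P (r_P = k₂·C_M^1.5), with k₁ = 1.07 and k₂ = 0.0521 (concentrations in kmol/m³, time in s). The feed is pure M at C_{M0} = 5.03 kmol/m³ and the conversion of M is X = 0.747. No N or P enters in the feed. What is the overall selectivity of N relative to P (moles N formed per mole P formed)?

16.1

Exit C_M = C_{M0}(1−X) = 5.03×0.253 = 1.273 kmol/m³.
In a CSTR the entire volume is at exit conditions, so r_N = 1.07×1.273^0.5 = 1.207 and r_P = 0.0521×1.273^1.5 = 0.07479.
Overall selectivity = C_N/C_P = r_Nτ/(r_Pτ) = r_N/r_P = 16.1.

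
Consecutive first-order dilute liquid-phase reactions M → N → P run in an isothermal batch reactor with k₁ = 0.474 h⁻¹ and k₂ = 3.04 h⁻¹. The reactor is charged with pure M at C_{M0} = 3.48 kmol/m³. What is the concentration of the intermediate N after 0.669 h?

0.384 kmol/m³

The intermediate concentration in a first-order A→B→C sequence is C_N = k₁C_{M0}(e^(−k₁t) − e^(−k₂t))/(k₂−k₁).
e^(−k₁t) = e^(−0.474×0.669) = e^(−0.3171) = 0.7283; e^(−k₂t) = e^(−2.034) = 0.1308.
C_N = 0.474×3.48/(3.04−0.474) × (0.7283−0.1308) = 0.6428×0.5974 = 0.3840 kmol/m³.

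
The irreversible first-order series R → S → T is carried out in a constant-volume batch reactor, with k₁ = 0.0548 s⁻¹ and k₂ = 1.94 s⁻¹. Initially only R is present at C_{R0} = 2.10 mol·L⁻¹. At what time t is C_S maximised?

Setting dC_S/dt = 0 gives t_opt = ln(k₂/k₁)/(k₂−k₁).
= ln(1.94/0.0548)/(1.94−0.0548) = ln(35.40)/1.885 = 3.567/1.885 = 1.89 s.

1.89 s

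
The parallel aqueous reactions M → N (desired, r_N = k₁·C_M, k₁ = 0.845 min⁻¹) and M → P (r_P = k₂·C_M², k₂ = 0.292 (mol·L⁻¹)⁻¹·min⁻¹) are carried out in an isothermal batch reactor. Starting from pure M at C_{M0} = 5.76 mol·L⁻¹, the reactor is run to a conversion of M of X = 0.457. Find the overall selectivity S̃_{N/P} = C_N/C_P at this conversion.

C_M = C_{M0}(1−X) = 3.128 mol·L⁻¹.
Along a PFR/batch, dC_N/dC_M = −r_N/(r_N+r_P) = −k₁/(k₁+k₂·C_M).
Integrating from C_{M0} to C_M: C_N = (0.845/0.292)·ln[(0.845+0.292·5.76)/(0.845+0.292·3.13)] = 2.894·ln(2.527/1.758) = 1.049 mol·L⁻¹.
C_P = (C_{M0}−C_M)−C_N = 1.583 mol·L⁻¹; S̃_{N/P} = 1.049/1.583 = 0.663.

0.663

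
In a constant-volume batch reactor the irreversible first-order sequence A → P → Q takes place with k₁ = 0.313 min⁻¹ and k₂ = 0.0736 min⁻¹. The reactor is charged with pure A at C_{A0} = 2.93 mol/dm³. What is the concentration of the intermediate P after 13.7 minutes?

1.34 mol/dm³

For first-order series with pure A initially, C_P(t) = k₁C_{A0}/(k₂−k₁)·(e^(−k₁t) − e^(−k₂t)).
e^(−k₁t) = e^(−0.313×13.7) = e^(−4.288) = 0.01373; e^(−k₂t) = e^(−1.008) = 0.3648.
C_P = 0.313×2.93/(0.0736−0.313) × (0.01373−0.3648) = (-3.831)×(-0.3511) = 1.345 mol/dm³.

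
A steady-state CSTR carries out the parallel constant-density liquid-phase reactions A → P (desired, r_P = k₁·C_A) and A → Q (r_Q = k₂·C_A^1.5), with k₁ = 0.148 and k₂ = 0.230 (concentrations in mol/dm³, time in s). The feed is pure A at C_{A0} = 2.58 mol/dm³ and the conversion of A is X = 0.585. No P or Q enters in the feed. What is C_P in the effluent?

Exit C_A = C_{A0}(1−X) = 2.58×0.415 = 1.071 mol/dm³.
In a CSTR the entire volume is at exit conditions, so r_P = 0.148×1.071 = 0.1585 and r_Q = 0.230×1.071^1.5 = 0.2548.
Fraction of consumed A going to P: r_P/(r_P+r_Q) = 0.3834.
C_P = 0.3834·C_{A0}·X = 0.3834×2.58×0.585 = 0.579 mol/dm³.

0.579 mol/dm³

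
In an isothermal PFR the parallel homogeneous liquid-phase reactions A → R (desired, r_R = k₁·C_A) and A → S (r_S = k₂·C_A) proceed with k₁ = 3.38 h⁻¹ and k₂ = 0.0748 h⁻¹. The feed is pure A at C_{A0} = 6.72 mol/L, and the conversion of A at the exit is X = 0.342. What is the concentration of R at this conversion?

C_A = C_{A0}(1−X) = 4.422 mol/L.
Both paths are first order in A, so the instantaneous fraction to R is constant: dC_R/d(−C_A) = k₁/(k₁+k₂) = 0.9783.
C_R = 0.9783·(C_{A0}−C_A) = 0.9783×2.298 = 2.25 mol/L.

2.25 mol/L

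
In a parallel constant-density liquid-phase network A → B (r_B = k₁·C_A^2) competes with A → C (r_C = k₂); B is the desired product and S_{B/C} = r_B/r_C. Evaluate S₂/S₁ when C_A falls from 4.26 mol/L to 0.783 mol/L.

0.0338

S_{B/C} = (k₁/k₂)·C_A^2, so S₂/S₁ = (C_{A,2}/C_{A,1})^2.
= (0.783/4.26)^2 = (0.1838)^2 = 0.0338.
Selectivity toward B falls as C_A falls — high-concentration operation is favoured.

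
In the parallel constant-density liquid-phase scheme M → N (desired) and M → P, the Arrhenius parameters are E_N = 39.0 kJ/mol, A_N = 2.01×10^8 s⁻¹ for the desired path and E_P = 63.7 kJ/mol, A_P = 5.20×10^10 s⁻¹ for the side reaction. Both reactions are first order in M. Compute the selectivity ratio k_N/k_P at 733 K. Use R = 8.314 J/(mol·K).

Since both paths have the same order in M, the concentration cancels and S_{N/P} = k_N/k_P = (A_N/A_P)·exp[(E_P−E_N)/(RT)].
(E_P−E_N)/(RT) = (63.7−39.0)×10³/(8.314×733) = 24700/6094 = 4.053.
k_N/k_P = (2.01×10^8/5.20×10^10)·exp(4.053) = 0.003865 × 57.57 = 0.223.

0.223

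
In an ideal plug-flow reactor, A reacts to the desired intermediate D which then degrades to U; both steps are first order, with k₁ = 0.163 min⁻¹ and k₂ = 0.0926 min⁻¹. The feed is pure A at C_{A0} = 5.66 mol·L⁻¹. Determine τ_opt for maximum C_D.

For first-order series the maximum of C_D occurs at τ_opt = ln(k₂/k₁)/(k₂−k₁).
= ln(0.0926/0.163)/(0.0926−0.163) = ln(0.5681)/-0.07040 = -0.5655/-0.07040 = 8.03 min.

8.03 min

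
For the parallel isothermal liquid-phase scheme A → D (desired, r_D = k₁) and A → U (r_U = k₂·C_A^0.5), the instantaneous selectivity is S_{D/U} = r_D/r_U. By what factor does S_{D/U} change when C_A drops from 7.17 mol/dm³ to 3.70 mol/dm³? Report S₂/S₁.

1.39

S_{D/U} = (k₁/k₂)·C_A^-0.5, so S₂/S₁ = (C_{A,2}/C_{A,1})^-0.5.
= (3.70/7.17)^(-0.5) = (0.5160)^(-0.5) = 1.39.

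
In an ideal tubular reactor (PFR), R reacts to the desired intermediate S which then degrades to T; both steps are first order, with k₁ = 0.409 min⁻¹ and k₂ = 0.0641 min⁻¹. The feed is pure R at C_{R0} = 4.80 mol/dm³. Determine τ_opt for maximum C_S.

Setting dC_S/dτ = 0 gives τ_opt = ln(k₂/k₁)/(k₂−k₁).
= ln(0.0641/0.409)/(0.0641−0.409) = ln(0.1567)/-0.3449 = -1.853/-0.3449 = 5.37 min.

5.37 min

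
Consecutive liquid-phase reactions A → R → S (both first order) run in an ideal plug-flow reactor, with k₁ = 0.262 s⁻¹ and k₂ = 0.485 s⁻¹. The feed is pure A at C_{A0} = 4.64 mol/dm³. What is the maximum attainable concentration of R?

1.22 mol/dm³

Evaluating C_R at τ_opt = ln(k₂/k₁)/(k₂−k₁) gives C_{R,max}/C_{A0} = (k₁/k₂)^[k₂/(k₂−k₁)].
= (0.262/0.485)^(0.485/(0.485−0.262)) = (0.5402)^(2.175) = 0.2620.
C_{R,max} = 0.2620×4.64 = 1.22 mol/dm³.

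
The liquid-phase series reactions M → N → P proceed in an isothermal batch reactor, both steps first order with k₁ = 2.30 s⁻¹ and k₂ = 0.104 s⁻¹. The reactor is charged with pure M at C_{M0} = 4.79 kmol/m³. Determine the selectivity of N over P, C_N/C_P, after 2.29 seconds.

Solving the coupled first-order balances gives C_N(t) = [k₁/(k₂−k₁)]·C_{M0}·(e^(−k₁t) − e^(−k₂t)).
e^(−k₁t) = e^(−2.30×2.29) = e^(−5.267) = 0.005159; e^(−k₂t) = e^(−0.2382) = 0.7881.
C_N = 2.30×4.79/(0.104−2.30) × (0.005159−0.7881) = (-5.017)×(-0.7829) = 3.928 kmol/m³.
C_M = C_{M0}e^(−k₁t) = 0.02471 kmol/m³, so C_P = C_{M0}−C_M−C_N = 0.8375 kmol/m³; C_N/C_P = 4.69.

4.69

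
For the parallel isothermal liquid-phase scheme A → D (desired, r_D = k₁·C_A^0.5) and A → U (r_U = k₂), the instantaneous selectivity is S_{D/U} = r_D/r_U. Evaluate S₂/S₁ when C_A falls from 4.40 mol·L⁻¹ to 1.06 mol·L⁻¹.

0.491

S_{D/U} = (k₁/k₂)·C_A^0.5, so S₂/S₁ = (C_{A,2}/C_{A,1})^0.5.
= (1.06/4.40)^0.5 = (0.2409)^0.5 = 0.491.
Selectivity toward D falls as C_A falls — high-concentration operation is favoured.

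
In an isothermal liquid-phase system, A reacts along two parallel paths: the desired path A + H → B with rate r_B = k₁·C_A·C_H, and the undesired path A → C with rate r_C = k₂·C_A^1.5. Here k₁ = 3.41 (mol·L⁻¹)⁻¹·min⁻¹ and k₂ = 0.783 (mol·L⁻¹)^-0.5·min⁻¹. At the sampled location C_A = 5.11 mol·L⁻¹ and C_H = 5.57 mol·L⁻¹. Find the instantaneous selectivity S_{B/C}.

10.7

S_{B/C} = r_B/r_C = (k₁·C_A·C_H)/(k₂·C_A^1.5) = (k₁/k₂)·C_A^-0.5·C_H.
= (3.41×5.110×5.570) / (0.783×5.110^1.5) = 97.06/9.045 = 10.7.
The undesired path is higher order in A, so low C_A (CSTR or dilute feed) favours B.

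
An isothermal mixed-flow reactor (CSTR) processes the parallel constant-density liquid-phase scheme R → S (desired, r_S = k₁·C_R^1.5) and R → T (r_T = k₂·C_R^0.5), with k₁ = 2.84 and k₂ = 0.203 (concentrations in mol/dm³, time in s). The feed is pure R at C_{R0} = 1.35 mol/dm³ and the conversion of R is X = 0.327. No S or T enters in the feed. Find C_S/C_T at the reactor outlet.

Exit C_R = C_{R0}(1−X) = 1.35×0.673 = 0.9086 mol/dm³.
In a CSTR the entire volume is at exit conditions, so r_S = 2.84×0.9086^1.5 = 2.459 and r_T = 0.203×0.9086^0.5 = 0.1935.
Overall selectivity = C_S/C_T = r_Sτ/(r_Tτ) = r_S/r_T = 12.7.

12.7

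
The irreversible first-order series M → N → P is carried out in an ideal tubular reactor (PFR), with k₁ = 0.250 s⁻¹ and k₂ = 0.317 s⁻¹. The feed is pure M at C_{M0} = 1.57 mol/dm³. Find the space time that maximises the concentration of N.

Setting dC_N/dτ = 0 gives τ_opt = ln(k₂/k₁)/(k₂−k₁).
= ln(0.317/0.250)/(0.317−0.250) = ln(1.268)/0.06700 = 0.2374/0.06700 = 3.54 s.

3.54 s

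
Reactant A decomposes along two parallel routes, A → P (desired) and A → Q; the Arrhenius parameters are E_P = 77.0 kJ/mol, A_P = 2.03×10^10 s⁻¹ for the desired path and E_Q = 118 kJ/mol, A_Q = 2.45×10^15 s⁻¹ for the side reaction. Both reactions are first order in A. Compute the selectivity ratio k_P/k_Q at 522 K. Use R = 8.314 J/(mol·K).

Since both paths have the same order in A, the concentration cancels and S_{P/Q} = k_P/k_Q = (A_P/A_Q)·exp[(E_Q−E_P)/(RT)].
(E_Q−E_P)/(RT) = (118−77.0)×10³/(8.314×522) = 41000/4340 = 9.447.
k_P/k_Q = (2.03×10^10/2.45×10^15)·exp(9.447) = 8.286×10^-6 × 12673 = 0.105.

0.105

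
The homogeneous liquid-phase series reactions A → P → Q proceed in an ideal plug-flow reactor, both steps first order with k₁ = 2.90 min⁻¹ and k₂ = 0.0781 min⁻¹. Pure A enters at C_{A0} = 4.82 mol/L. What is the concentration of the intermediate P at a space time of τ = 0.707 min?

For first-order series with pure A initially, C_P(τ) = k₁C_{A0}/(k₂−k₁)·(e^(−k₁τ) − e^(−k₂τ)).
e^(−k₁τ) = e^(−2.90×0.707) = e^(−2.050) = 0.1287; e^(−k₂τ) = e^(−0.05522) = 0.9463.
C_P = 2.90×4.82/(0.0781−2.90) × (0.1287−0.9463) = (-4.953)×(-0.8176) = 4.050 mol/L.

4.05 mol/L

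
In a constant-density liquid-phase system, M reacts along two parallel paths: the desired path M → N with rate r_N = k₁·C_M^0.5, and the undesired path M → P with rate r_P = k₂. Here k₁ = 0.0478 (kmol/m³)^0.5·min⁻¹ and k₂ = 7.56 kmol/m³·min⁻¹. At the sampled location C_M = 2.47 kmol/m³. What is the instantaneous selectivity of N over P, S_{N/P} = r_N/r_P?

0.00994

S_{N/P} = r_N/r_P = (k₁·C_M^0.5)/(k₂) = (k₁/k₂)·C_M^0.5.
= (0.0478×2.470^0.5) / (7.56) = 0.07512/7.560 = 0.00994.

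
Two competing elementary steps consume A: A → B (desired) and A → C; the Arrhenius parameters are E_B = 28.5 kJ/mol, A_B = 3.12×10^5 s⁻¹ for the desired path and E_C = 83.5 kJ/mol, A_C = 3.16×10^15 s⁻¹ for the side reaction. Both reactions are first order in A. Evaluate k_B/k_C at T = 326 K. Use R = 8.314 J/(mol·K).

k_B/k_C = (A_B/A_C)·exp[−(E_B−E_C)/(RT)] = (A_B/A_C)·exp[(E_C−E_B)/(RT)].
(E_C−E_B)/(RT) = (83.5−28.5)×10³/(8.314×326) = 55000/2710 = 20.29.
k_B/k_C = (3.12×10^5/3.16×10^15)·exp(20.29) = 9.873×10^-11 × 6.500×10^8 = 0.0642.

0.0642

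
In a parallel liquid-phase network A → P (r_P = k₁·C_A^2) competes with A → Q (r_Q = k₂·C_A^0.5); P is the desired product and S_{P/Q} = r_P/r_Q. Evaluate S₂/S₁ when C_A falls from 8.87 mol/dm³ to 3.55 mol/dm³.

0.253

S_{P/Q} = (k₁/k₂)·C_A^1.5, so S₂/S₁ = (C_{A,2}/C_{A,1})^1.5.
= (3.55/8.87)^1.5 = (0.4002)^1.5 = 0.253.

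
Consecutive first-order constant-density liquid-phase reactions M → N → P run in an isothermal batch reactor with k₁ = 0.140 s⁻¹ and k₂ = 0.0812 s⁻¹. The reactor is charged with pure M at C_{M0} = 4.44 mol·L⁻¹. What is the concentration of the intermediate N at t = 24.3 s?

1.12 mol·L⁻¹

For first-order series with pure M initially, C_N(t) = k₁C_{M0}/(k₂−k₁)·(e^(−k₁t) − e^(−k₂t)).
e^(−k₁t) = e^(−0.140×24.3) = e^(−3.402) = 0.03331; e^(−k₂t) = e^(−1.973) = 0.1390.
C_N = 0.140×4.44/(0.0812−0.140) × (0.03331−0.1390) = (-10.57)×(-0.1057) = 1.118 mol·L⁻¹.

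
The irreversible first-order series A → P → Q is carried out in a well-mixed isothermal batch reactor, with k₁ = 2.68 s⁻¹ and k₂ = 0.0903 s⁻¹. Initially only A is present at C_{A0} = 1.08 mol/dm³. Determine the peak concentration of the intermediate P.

For a first-order series the maximum intermediate yield is C_{P,max}/C_{A0} = (k₁/k₂)^[k₂/(k₂−k₁)].
= (2.68/0.0903)^(0.0903/(0.0903−2.68)) = (29.68)^(-0.03487) = 0.8885.
C_{P,max} = 0.8885×1.08 = 0.960 mol/dm³.

0.960 mol/dm³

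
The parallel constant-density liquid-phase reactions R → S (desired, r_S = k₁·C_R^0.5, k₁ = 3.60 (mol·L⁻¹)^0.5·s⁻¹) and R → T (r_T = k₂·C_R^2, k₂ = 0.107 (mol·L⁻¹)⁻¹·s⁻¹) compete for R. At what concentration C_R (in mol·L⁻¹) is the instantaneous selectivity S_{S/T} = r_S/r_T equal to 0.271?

24.9 mol·L⁻¹

S_{S/T} = (k₁/k₂)·C_R^-1.5 ⇒ C_R = (S·k₂/k₁)^(1/(-1.5)).
= (0.271×0.107/3.60)^(-0.6667) = (0.008055)^(-0.6667) = 24.9 mol·L⁻¹.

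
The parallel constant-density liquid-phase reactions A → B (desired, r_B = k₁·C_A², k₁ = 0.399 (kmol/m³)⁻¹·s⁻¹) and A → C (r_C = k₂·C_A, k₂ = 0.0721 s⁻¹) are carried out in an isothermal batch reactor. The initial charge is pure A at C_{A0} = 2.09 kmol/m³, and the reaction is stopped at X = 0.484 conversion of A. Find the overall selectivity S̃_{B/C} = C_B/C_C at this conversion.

8.49

C_A = C_{A0}(1−X) = 1.078 kmol/m³.
Along a PFR/batch, dC_C/dC_A = −r_C/(r_B+r_C) = −k₂/(k₂+k₁·C_A).
Integrating from C_{A0} to C_A: C_C = (0.0721/0.399)·ln[(0.0721+0.399·2.09)/(0.0721+0.399·1.08)] = 0.1807·ln(0.9060/0.5024) = 0.1066 kmol/m³.
Then C_B = (C_{A0}−C_A) − C_C = 1.012 − 0.1066 = 0.9050 kmol/m³.
S̃_{B/C} = C_B/C_C = 0.9050/0.1066 = 8.49.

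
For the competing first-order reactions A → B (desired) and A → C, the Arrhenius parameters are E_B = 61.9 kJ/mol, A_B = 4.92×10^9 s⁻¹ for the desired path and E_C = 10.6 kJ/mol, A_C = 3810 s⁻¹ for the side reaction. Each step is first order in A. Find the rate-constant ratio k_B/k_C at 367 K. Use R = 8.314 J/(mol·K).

Since both paths have the same order in A, the concentration cancels and S_{B/C} = k_B/k_C = (A_B/A_C)·exp[(E_C−E_B)/(RT)].
(E_C−E_B)/(RT) = (10.6−61.9)×10³/(8.314×367) = -51300/3051 = -16.81.
k_B/k_C = (4.92×10^9/3810)·exp(-16.81) = 1.291×10^6 × 4.992×10^-8 = 0.0645.
Since E_B > E_C, raising the temperature improves selectivity toward B.

0.0645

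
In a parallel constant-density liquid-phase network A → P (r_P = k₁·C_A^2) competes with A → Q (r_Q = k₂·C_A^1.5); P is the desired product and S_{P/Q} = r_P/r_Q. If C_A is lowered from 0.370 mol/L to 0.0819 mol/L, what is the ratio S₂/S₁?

0.470

S_{P/Q} = (k₁/k₂)·C_A^0.5, so S₂/S₁ = (C_{A,2}/C_{A,1})^0.5.
= (0.0819/0.370)^0.5 = (0.2214)^0.5 = 0.470.
Selectivity toward P falls as C_A falls — high-concentration operation is favoured.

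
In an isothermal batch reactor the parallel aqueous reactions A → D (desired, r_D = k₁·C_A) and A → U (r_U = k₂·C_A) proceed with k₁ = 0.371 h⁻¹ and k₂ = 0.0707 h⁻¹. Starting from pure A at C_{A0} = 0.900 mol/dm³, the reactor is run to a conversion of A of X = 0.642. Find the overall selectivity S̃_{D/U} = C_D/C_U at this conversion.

C_A = C_{A0}(1−X) = 0.3222 mol/dm³.
Both paths are first order in A, so the instantaneous fraction to D is constant: dC_D/d(−C_A) = k₁/(k₁+k₂) = 0.8399.
C_D = 0.8399·(C_{A0}−C_A) = 0.8399×0.5778 = 0.485 mol/dm³.
C_U = (C_{A0}−C_A)−C_D = 0.09248 mol/dm³; S̃_{D/U} = 0.4853/0.09248 = 5.25.

5.25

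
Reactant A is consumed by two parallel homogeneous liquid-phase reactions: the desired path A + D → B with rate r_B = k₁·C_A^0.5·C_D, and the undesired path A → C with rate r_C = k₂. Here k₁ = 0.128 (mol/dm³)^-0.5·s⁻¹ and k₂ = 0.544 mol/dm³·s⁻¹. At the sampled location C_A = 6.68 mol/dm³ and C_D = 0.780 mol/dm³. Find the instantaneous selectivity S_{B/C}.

0.474

S_{B/C} = r_B/r_C = (k₁·C_A^0.5·C_D)/(k₂) = (k₁/k₂)·C_A^0.5·C_D.
= (0.128×6.680^0.5×0.7800) / (0.544) = 0.2580/0.5440 = 0.474.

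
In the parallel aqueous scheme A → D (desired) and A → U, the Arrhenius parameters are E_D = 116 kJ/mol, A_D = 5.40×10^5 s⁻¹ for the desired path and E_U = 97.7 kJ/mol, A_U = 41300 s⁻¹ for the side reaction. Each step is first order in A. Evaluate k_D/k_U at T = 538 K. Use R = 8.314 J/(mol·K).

k_D/k_U = (A_D/A_U)·exp[−(E_D−E_U)/(RT)] = (A_D/A_U)·exp[(E_U−E_D)/(RT)].
(E_U−E_D)/(RT) = (97.7−116)×10³/(8.314×538) = -18300/4473 = -4.091.
k_D/k_U = (5.40×10^5/41300)·exp(-4.091) = 13.08 × 0.01672 = 0.219.
Since E_D > E_U, raising the temperature improves selectivity toward D.

0.219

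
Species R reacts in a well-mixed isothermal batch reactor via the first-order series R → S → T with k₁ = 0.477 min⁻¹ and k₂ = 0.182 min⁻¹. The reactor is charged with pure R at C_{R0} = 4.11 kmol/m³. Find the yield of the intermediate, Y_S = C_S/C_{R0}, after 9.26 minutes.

0.280

For first-order series with pure R initially, C_S(t) = k₁C_{R0}/(k₂−k₁)·(e^(−k₁t) − e^(−k₂t)).
e^(−k₁t) = e^(−0.477×9.26) = e^(−4.417) = 0.01207; e^(−k₂t) = e^(−1.685) = 0.1854.
C_S = 0.477×4.11/(0.182−0.477) × (0.01207−0.1854) = (-6.646)×(-0.1733) = 1.152 kmol/m³.
Y_S = C_S/C_{R0} = 1.152/4.11 = 0.280.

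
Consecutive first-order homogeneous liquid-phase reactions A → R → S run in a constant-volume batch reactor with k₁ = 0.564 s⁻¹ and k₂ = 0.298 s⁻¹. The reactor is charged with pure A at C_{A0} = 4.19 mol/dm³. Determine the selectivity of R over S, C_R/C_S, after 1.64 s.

For first-order series with pure A initially, C_R(t) = k₁C_{A0}/(k₂−k₁)·(e^(−k₁t) − e^(−k₂t)).
e^(−k₁t) = e^(−0.564×1.64) = e^(−0.9250) = 0.3965; e^(−k₂t) = e^(−0.4887) = 0.6134.
C_R = 0.564×4.19/(0.298−0.564) × (0.3965−0.6134) = (-8.884)×(-0.2169) = 1.927 mol/dm³.
C_A = C_{A0}e^(−k₁t) = 1.662 mol/dm³, so C_S = C_{A0}−C_A−C_R = 0.6018 mol/dm³; C_R/C_S = 3.20.

3.20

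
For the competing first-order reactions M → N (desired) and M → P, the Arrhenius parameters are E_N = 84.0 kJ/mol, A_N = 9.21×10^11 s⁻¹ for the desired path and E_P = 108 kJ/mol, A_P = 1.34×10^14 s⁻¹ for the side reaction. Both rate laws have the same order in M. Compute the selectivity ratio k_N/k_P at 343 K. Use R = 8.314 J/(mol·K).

Since both paths have the same order in M, the concentration cancels and S_{N/P} = k_N/k_P = (A_N/A_P)·exp[(E_P−E_N)/(RT)].
(E_P−E_N)/(RT) = (108−84.0)×10³/(8.314×343) = 24000/2852 = 8.416.
k_N/k_P = (9.21×10^11/1.34×10^14)·exp(8.416) = 0.006873 × 4519 = 31.1.

31.1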